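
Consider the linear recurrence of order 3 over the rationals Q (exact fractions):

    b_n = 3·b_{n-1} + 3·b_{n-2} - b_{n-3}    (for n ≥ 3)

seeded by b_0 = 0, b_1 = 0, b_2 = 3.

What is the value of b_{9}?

b_3 = 3·3 + 3·0 + -1·0 = 9
b_4 = 3·9 + 3·3 + -1·0 = 36
b_5 = 3·36 + 3·9 + -1·3 = 132
b_6 = 3·132 + 3·36 + -1·9 = 495
b_7 = 3·495 + 3·132 + -1·36 = 1845
b_8 = 3·1845 + 3·495 + -1·132 = 6888
b_9 = 3·6888 + 3·1845 + -1·495 = 25704

25704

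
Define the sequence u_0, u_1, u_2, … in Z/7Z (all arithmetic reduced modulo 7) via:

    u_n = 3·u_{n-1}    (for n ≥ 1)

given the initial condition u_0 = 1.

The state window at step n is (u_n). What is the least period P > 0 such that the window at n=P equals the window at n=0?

n=0: window = (1)
n=1: window = (3)
n=2: window = (2)
n=3: window = (6)
n=4: window = (4)
n=5: window = (5)
n=6: window = (1)
window at n=6 equals window at n=0 → period = 6

6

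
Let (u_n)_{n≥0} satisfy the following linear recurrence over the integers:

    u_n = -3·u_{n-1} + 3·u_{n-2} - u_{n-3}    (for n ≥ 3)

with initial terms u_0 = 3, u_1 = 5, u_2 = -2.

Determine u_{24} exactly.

-32944314704097

u_3 = -3·-2 + 3·5 + -1·3 = 18
u_4 = -3·18 + 3·-2 + -1·5 = -65
u_5 = -3·-65 + 3·18 + -1·-2 = 251
u_6 = -3·251 + 3·-65 + -1·18 = -966
u_7 = -3·-966 + 3·251 + -1·-65 = 3716
u_8 = -3·3716 + 3·-966 + -1·251 = -14297
u_9 = -3·-14297 + 3·3716 + -1·-966 = 55005
u_10 = -3·55005 + 3·-14297 + -1·3716 = -211622
u_11 = -3·-211622 + 3·55005 + -1·-14297 = 814178
u_12 = -3·814178 + 3·-211622 + -1·55005 = -3132405
u_13 = -3·-3132405 + 3·814178 + -1·-211622 = 12051371
u_14 = -3·12051371 + 3·-3132405 + -1·814178 = -46365506
u_15 = -3·-46365506 + 3·12051371 + -1·-3132405 = 178383036
u_16 = -3·178383036 + 3·-46365506 + -1·12051371 = -686296997
u_17 = -3·-686296997 + 3·178383036 + -1·-46365506 = 2640405605
u_18 = -3·2640405605 + 3·-686296997 + -1·178383036 = -10158490842
u_19 = -3·-10158490842 + 3·2640405605 + -1·-686296997 = 39082986338
u_20 = -3·39082986338 + 3·-10158490842 + -1·2640405605 = -150364837145
u_21 = -3·-150364837145 + 3·39082986338 + -1·-10158490842 = 578501961291
u_22 = -3·578501961291 + 3·-150364837145 + -1·39082986338 = -2225683381646
u_23 = -3·-2225683381646 + 3·578501961291 + -1·-150364837145 = 8562920865956
u_24 = -3·8562920865956 + 3·-2225683381646 + -1·578501961291 = -32944314704097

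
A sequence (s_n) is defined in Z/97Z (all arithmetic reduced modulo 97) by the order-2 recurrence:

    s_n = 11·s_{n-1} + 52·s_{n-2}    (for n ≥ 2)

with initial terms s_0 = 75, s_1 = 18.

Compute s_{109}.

s_2 = 11·18 + 52·75 = 24
s_3 = 11·24 + 52·18 = 36
s_4 = 11·36 + 52·24 = 92
s_5 = 11·92 + 52·36 = 71
s_6 = 11·71 + 52·92 = 36
s_7 = 11·36 + 52·71 = 14
s_8 = 11·14 + 52·36 = 86
s_9 = 11·86 + 52·14 = 25
s_10 = 11·25 + 52·86 = 91
s_11 = 11·91 + 52·25 = 70
s_12 = 11·70 + 52·91 = 70
s_13 = 11·70 + 52·70 = 45
s_14 = 11·45 + 52·70 = 61
s_15 = 11·61 + 52·45 = 4
s_16 = 11·4 + 52·61 = 15
s_17 = 11·15 + 52·4 = 82
s_18 = 11·82 + 52·15 = 33
s_19 = 11·33 + 52·82 = 68
s_20 = 11·68 + 52·33 = 39
s_21 = 11·39 + 52·68 = 85
s_22 = 11·85 + 52·39 = 53
s_23 = 11·53 + 52·85 = 56
s_24 = 11·56 + 52·53 = 74
s_25 = 11·74 + 52·56 = 40
s_26 = 11·40 + 52·74 = 20
s_27 = 11·20 + 52·40 = 69
s_28 = 11·69 + 52·20 = 53
s_29 = 11·53 + 52·69 = 0
s_30 = 11·0 + 52·53 = 40
s_31 = 11·40 + 52·0 = 52
s_32 = 11·52 + 52·40 = 33
s_33 = 11·33 + 52·52 = 60
s_34 = 11·60 + 52·33 = 48
s_35 = 11·48 + 52·60 = 59
s_36 = 11·59 + 52·48 = 41
s_37 = 11·41 + 52·59 = 27
s_38 = 11·27 + 52·41 = 4
s_39 = 11·4 + 52·27 = 90
s_40 = 11·90 + 52·4 = 34
s_41 = 11·34 + 52·90 = 10
s_42 = 11·10 + 52·34 = 35
s_43 = 11·35 + 52·10 = 32
s_44 = 11·32 + 52·35 = 38
s_45 = 11·38 + 52·32 = 45
s_46 = 11·45 + 52·38 = 46
s_47 = 11·46 + 52·45 = 33
s_48 = 11·33 + 52·46 = 39
s_49 = 11·39 + 52·33 = 11
s_50 = 11·11 + 52·39 = 15
s_51 = 11·15 + 52·11 = 58
s_52 = 11·58 + 52·15 = 60
s_53 = 11·60 + 52·58 = 87
s_54 = 11·87 + 52·60 = 3
s_55 = 11·3 + 52·87 = 95
s_56 = 11·95 + 52·3 = 37
s_57 = 11·37 + 52·95 = 12
s_58 = 11·12 + 52·37 = 19
s_59 = 11·19 + 52·12 = 57
s_60 = 11·57 + 52·19 = 63
s_61 = 11·63 + 52·57 = 68
s_62 = 11·68 + 52·63 = 47
s_63 = 11·47 + 52·68 = 76
s_64 = 11·76 + 52·47 = 79
s_65 = 11·79 + 52·76 = 68
s_66 = 11·68 + 52·79 = 6
s_67 = 11·6 + 52·68 = 13
s_68 = 11·13 + 52·6 = 67
s_69 = 11·67 + 52·13 = 55
s_70 = 11·55 + 52·67 = 15
s_71 = 11·15 + 52·55 = 18
s_72 = 11·18 + 52·15 = 8
s_73 = 11·8 + 52·18 = 54
s_74 = 11·54 + 52·8 = 40
s_75 = 11·40 + 52·54 = 47
s_76 = 11·47 + 52·40 = 75
s_77 = 11·75 + 52·47 = 68
s_78 = 11·68 + 52·75 = 89
s_79 = 11·89 + 52·68 = 53
s_80 = 11·53 + 52·89 = 70
s_81 = 11·70 + 52·53 = 34
s_82 = 11·34 + 52·70 = 37
s_83 = 11·37 + 52·34 = 41
s_84 = 11·41 + 52·37 = 47
s_85 = 11·47 + 52·41 = 30
s_86 = 11·30 + 52·47 = 58
s_87 = 11·58 + 52·30 = 64
s_88 = 11·64 + 52·58 = 34
s_89 = 11·34 + 52·64 = 16
s_90 = 11·16 + 52·34 = 4
s_91 = 11·4 + 52·16 = 3
s_92 = 11·3 + 52·4 = 47
s_93 = 11·47 + 52·3 = 91
s_94 = 11·91 + 52·47 = 50
s_95 = 11·50 + 52·91 = 44
s_96 = 11·44 + 52·50 = 77
s_97 = 11·77 + 52·44 = 31
s_98 = 11·31 + 52·77 = 77
s_99 = 11·77 + 52·31 = 34
s_100 = 11·34 + 52·77 = 13
s_101 = 11·13 + 52·34 = 68
s_102 = 11·68 + 52·13 = 66
s_103 = 11·66 + 52·68 = 91
s_104 = 11·91 + 52·66 = 68
s_105 = 11·68 + 52·91 = 48
s_106 = 11·48 + 52·68 = 87
s_107 = 11·87 + 52·48 = 58
s_108 = 11·58 + 52·87 = 21
s_109 = 11·21 + 52·58 = 46

46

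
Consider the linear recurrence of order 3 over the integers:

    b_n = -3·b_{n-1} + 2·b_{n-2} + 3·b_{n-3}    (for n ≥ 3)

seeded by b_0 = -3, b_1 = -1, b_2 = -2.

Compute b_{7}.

-419

b_3 = -3·-2 + 2·-1 + 3·-3 = -5
b_4 = -3·-5 + 2·-2 + 3·-1 = 8
b_5 = -3·8 + 2·-5 + 3·-2 = -40
b_6 = -3·-40 + 2·8 + 3·-5 = 121
b_7 = -3·121 + 2·-40 + 3·8 = -419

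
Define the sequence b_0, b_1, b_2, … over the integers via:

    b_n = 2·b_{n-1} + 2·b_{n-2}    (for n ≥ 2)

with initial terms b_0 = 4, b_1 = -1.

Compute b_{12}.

96256

b_2 = 2·-1 + 2·4 = 6
b_3 = 2·6 + 2·-1 = 10
b_4 = 2·10 + 2·6 = 32
b_5 = 2·32 + 2·10 = 84
b_6 = 2·84 + 2·32 = 232
b_7 = 2·232 + 2·84 = 632
b_8 = 2·632 + 2·232 = 1728
b_9 = 2·1728 + 2·632 = 4720
b_10 = 2·4720 + 2·1728 = 12896
b_11 = 2·12896 + 2·4720 = 35232
b_12 = 2·35232 + 2·12896 = 96256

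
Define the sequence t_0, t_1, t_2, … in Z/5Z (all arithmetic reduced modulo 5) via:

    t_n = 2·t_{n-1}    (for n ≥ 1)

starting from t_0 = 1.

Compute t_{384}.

t_1 = 2·1 = 2
t_2 = 2·2 = 4
t_3 = 2·4 = 3
t_4 = 2·3 = 1
(t_4) = (1) = (t_0), so the sequence has period 4.
384 ≡ 0 (mod 4), hence t_384 = t_0 = 1.

1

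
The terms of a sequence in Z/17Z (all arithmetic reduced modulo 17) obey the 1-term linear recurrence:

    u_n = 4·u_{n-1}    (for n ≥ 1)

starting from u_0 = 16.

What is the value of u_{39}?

u_1 = 4·16 = 13
u_2 = 4·13 = 1
u_3 = 4·1 = 4
u_4 = 4·4 = 16
(u_4) = (16) = (u_0), so the sequence has period 4.
39 ≡ 3 (mod 4), hence u_39 = u_3 = 4.

4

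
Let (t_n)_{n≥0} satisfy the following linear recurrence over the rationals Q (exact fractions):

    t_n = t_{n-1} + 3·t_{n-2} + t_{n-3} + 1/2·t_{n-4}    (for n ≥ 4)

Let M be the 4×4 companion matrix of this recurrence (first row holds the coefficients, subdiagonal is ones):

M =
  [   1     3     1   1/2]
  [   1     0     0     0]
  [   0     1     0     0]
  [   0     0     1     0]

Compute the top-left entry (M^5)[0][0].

(M^5)[0][0] is the top entry after applying M 5 times to the unit state (1, 0, 0, 0). Equivalently it is h_{8} for the auxiliary sequence (h_n) obeying the same recurrence with h_3 = 1 and h_i = 0 for 0 ≤ i < 3:
h_4 = 1·1 + 3·0 + 1·0 + 1/2·0 = 1
h_5 = 1·1 + 3·1 + 1·0 + 1/2·0 = 4
h_6 = 1·4 + 3·1 + 1·1 + 1/2·0 = 8
h_7 = 1·8 + 3·4 + 1·1 + 1/2·1 = 43/2
h_8 = 1·43/2 + 3·8 + 1·4 + 1/2·1 = 50

50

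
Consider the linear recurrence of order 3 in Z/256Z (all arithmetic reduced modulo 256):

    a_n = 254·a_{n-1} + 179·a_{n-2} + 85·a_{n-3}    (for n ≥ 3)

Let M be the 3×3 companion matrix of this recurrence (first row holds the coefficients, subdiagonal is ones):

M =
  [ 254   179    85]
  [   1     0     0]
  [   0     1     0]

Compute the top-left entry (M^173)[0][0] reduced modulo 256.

132

(M^173)[0][0] is the top entry after applying M 173 times to the unit state (1, 0, 0). Equivalently it is h_{175} for the auxiliary sequence (h_n) obeying the same recurrence with h_2 = 1 and h_i = 0 for 0 ≤ i < 2:
h_3 = 254·1 + 179·0 + 85·0 = 254
h_4 = 254·254 + 179·1 + 85·0 = 183
h_5 = 254·183 + 179·254 + 85·1 = 129
h_6 = 254·129 + 179·183 + 85·254 = 73
h_7 = 254·73 + 179·129 + 85·183 = 100
h_8 = 254·100 + 179·73 + 85·129 = 24
Continuing the recurrence:
  h_9 = 249;  h_10 = 10;  h_11 = 255;  h_12 = 173;  h_13 = 69;  h_14 = 24
  h_15 = 128;  h_16 = 177;  h_17 = 22;  h_18 = 23;  h_19 = 249;  h_20 = 113
  h_21 = 220;  h_22 = 248;  h_23 = 105;  h_24 = 162;  h_25 = 127;  h_26 = 37
  h_27 = 77;  h_28 = 112;  h_29 = 64;  h_30 = 97;  h_31 = 46;  h_32 = 183
  h_33 = 241;  h_34 = 89;  h_35 = 148;  h_36 = 24;  h_37 = 217;  h_38 = 58
  h_39 = 63;  h_40 = 29;  h_41 = 21;  h_42 = 8;  h_43 = 64;  h_44 = 17
  h_45 = 70;  h_46 = 151;  h_47 = 105;  h_48 = 1;  h_49 = 140;  h_50 = 120
  h_51 = 73;  h_52 = 210;  h_53 = 63;  h_54 = 149;  h_55 = 157;  h_56 = 224
  h_57 = 128;  h_58 = 193;  h_59 = 94;  h_60 = 183;  h_61 = 97;  h_62 = 105
  h_63 = 196;  h_64 = 24;  h_65 = 185;  h_66 = 106;  h_67 = 127;  h_68 = 141
  h_69 = 229;  h_70 = 248;  h_71 = 0;  h_72 = 113;  h_73 = 118;  h_74 = 23
  h_75 = 217;  h_76 = 145;  h_77 = 60;  h_78 = 248;  h_79 = 41;  h_80 = 2
  h_81 = 255;  h_82 = 5;  h_83 = 237;  h_84 = 80;  h_85 = 192;  h_86 = 33
  h_87 = 142;  h_88 = 183;  h_89 = 209;  h_90 = 121;  h_91 = 244;  h_92 = 24
  h_93 = 153;  h_94 = 154;  h_95 = 191;  h_96 = 253;  h_97 = 181;  h_98 = 232
  h_99 = 192;  h_100 = 209;  h_101 = 166;  h_102 = 151;  h_103 = 73;  h_104 = 33
  h_105 = 236;  h_106 = 120;  h_107 = 9;  h_108 = 50;  h_109 = 191;  h_110 = 117
  h_111 = 61;  h_112 = 192;  h_113 = 0;  h_114 = 129;  h_115 = 190;  h_116 = 183
  h_117 = 65;  h_118 = 137;  h_119 = 36;  h_120 = 24;  h_121 = 121;  h_122 = 202
  h_123 = 255;  h_124 = 109;  h_125 = 133;  h_126 = 216;  h_127 = 128;  h_128 = 49
  h_129 = 214;  h_130 = 23;  h_131 = 185;  h_132 = 177;  h_133 = 156;  h_134 = 248
  h_135 = 233;  h_136 = 98;  h_137 = 127;  h_138 = 229;  h_139 = 141;  h_140 = 48
  h_141 = 64;  h_142 = 225;  h_143 = 238;  h_144 = 183;  h_145 = 177;  h_146 = 153
  h_147 = 84;  h_148 = 24;  h_149 = 89;  h_150 = 250;  h_151 = 63;  h_152 = 221
  h_153 = 85;  h_154 = 200;  h_155 = 64;  h_156 = 145;  h_157 = 6;  h_158 = 151
  h_159 = 41;  h_160 = 65;  h_161 = 76;  h_162 = 120;  h_163 = 201;  h_164 = 146
  h_165 = 63;  h_166 = 85;  h_167 = 221;  h_168 = 160;  h_169 = 128;  h_170 = 65
  h_171 = 30;  h_172 = 183;  h_173 = 33
h_174 = 254·33 + 179·183 + 85·30 = 169
h_175 = 254·169 + 179·33 + 85·183 = 132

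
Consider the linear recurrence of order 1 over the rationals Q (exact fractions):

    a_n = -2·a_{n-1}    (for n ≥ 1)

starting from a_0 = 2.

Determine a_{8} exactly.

a_1 = -2·2 = -4
a_2 = -2·-4 = 8
a_3 = -2·8 = -16
a_4 = -2·-16 = 32
a_5 = -2·32 = -64
a_6 = -2·-64 = 128
a_7 = -2·128 = -256
a_8 = -2·-256 = 512

512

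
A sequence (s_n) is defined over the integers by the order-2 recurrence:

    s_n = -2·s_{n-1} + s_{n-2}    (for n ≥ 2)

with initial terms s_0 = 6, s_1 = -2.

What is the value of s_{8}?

s_2 = -2·-2 + 1·6 = 10
s_3 = -2·10 + 1·-2 = -22
s_4 = -2·-22 + 1·10 = 54
s_5 = -2·54 + 1·-22 = -130
s_6 = -2·-130 + 1·54 = 314
s_7 = -2·314 + 1·-130 = -758
s_8 = -2·-758 + 1·314 = 1830

1830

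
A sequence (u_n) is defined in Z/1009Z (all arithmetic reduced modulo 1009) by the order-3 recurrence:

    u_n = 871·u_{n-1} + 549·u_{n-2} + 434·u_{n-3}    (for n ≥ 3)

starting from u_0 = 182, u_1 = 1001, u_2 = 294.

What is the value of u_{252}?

u_3 = 871·294 + 549·1001 + 434·182 = 727
u_4 = 871·727 + 549·294 + 434·1001 = 95
u_5 = 871·95 + 549·727 + 434·294 = 28
u_6 = 871·28 + 549·95 + 434·727 = 569
u_7 = 871·569 + 549·28 + 434·95 = 278
u_8 = 871·278 + 549·569 + 434·28 = 622
Continuing the recurrence:
  u_9 = 942;  u_10 = 173;  u_11 = 428;  u_12 = 781;  u_13 = 476;  u_14 = 946
  u_15 = 545;  u_16 = 932;  u_17 = 978;  u_18 = 771;  u_19 = 569;  u_20 = 351
  u_21 = 220;  u_22 = 640;  u_23 = 147;  u_24 = 756;  u_25 = 876;  u_26 = 768
  u_27 = 780;  u_28 = 993;  u_29 = 936;  u_30 = 786;  u_31 = 906;  u_32 = 356
  u_33 = 352;  u_34 = 257;  u_35 = 505;  u_36 = 173;  u_37 = 660;  u_38 = 78
  u_39 = 860;  u_40 = 710;  u_41 = 376;  u_42 = 806;  u_43 = 745;  u_44 = 386
  u_45 = 250;  u_46 = 280;  u_47 = 767;  u_48 = 988;  u_49 = 641;  u_50 = 821
  u_51 = 454;  u_52 = 331;  u_53 = 896;  u_54 = 839;  u_55 = 141;  u_56 = 619
  u_57 = 945;  u_58 = 203;  u_59 = 669;  u_60 = 430;  u_61 = 515;  u_62 = 287
  u_63 = 924;  u_64 = 302;  u_65 = 902;  u_66 = 396;  u_67 = 524;  u_68 = 781
  u_69 = 630;  u_70 = 169;  u_71 = 607;  u_72 = 924;  u_73 = 593;  u_74 = 742
  u_75 = 615;  u_76 = 684;  u_77 = 231;  u_78 = 103;  u_79 = 816;  u_80 = 806
  u_81 = 56;  u_82 = 881;  u_83 = 666;  u_84 = 357;  u_85 = 494;  u_86 = 148
  u_87 = 102;  u_88 = 61;  u_89 = 822;  u_90 = 645;  u_91 = 277;  u_92 = 633
  u_93 = 580;  u_94 = 239;  u_95 = 165;  u_96 = 957;  u_97 = 696;  u_98 = 491
  u_99 = 177;  u_100 = 319;  u_101 = 878;  u_102 = 624;  u_103 = 595;  u_104 = 803
  u_105 = 319;  u_106 = 214;  u_107 = 700;  u_108 = 919;  u_109 = 231;  u_110 = 532
  u_111 = 217;  u_112 = 145;  u_113 = 68;  u_114 = 941;  u_115 = 674;  u_116 = 68
  u_117 = 178;  u_118 = 566;  u_119 = 694;  u_120 = 613;  u_121 = 223;  u_122 = 550
  u_123 = 788;  u_124 = 405;  u_125 = 941;  u_126 = 609;  u_127 = 919;  u_128 = 423
  u_129 = 127;  u_130 = 75;  u_131 = 795;  u_132 = 709;  u_133 = 860;  u_134 = 101
  u_135 = 77;  u_136 = 337;  u_137 = 250;  u_138 = 293;  u_139 = 914;  u_140 = 956
  u_141 = 592;  u_142 = 336;  u_143 = 361;  u_144 = 82;  u_145 = 736;  u_146 = 233
  u_147 = 871;  u_148 = 227;  u_149 = 88;  u_150 = 119;  u_151 = 247;  u_152 = 825
  u_153 = 751;  u_154 = 417;  u_155 = 449;  u_156 = 513;  u_157 = 508;  u_158 = 781
  u_159 = 246;  u_160 = 812;  u_161 = 730;  u_162 = 789;  u_163 = 554;  u_164 = 526
  u_165 = 872;  u_166 = 229;  u_167 = 389;  u_168 = 473;  u_169 = 468;  u_170 = 679
  u_171 = 227;  u_172 = 706;  u_173 = 10;  u_174 = 412;  u_175 = 770;  u_176 = 161
  u_177 = 154;  u_178 = 744;  u_179 = 289;  u_180 = 531;  u_181 = 643;  u_182 = 286
  u_183 = 142;  u_184 = 772;  u_185 = 700;  u_186 = 391;  u_187 = 459;  u_188 = 58
  u_189 = 1000;  u_190 = 220;  u_191 = 970;  u_192 = 167;  u_193 = 573;  u_194 = 728
  u_195 = 35;  u_196 = 791;  u_197 = 1002;  u_198 = 401;  u_199 = 584;  u_200 = 304
  u_201 = 666;  u_202 = 519;  u_203 = 150;  u_204 = 343;  u_205 = 949;  u_206 = 356
  u_207 = 200;  u_208 = 544;  u_209 = 549;  u_210 = 940;  u_211 = 141;  u_212 = 316
  u_213 = 828;  u_214 = 343;  u_215 = 531;  u_216 = 151;  u_217 = 808;  u_218 = 49
  u_219 = 891;  u_220 = 347;  u_221 = 417;  u_222 = 16;  u_223 = 966;  u_224 = 959
  u_225 = 327;  u_226 = 581;  u_227 = 961;  u_228 = 344;  u_229 = 746;  u_230 = 500
  u_231 = 485;  u_232 = 600;  u_233 = 901;  u_234 = 853;  u_235 = 656;  u_236 = 954
  u_237 = 357;  u_238 = 416;  u_239 = 698;  u_240 = 442;  u_241 = 268;  u_242 = 70
  u_243 = 366;  u_244 = 307;  u_245 = 265;  u_246 = 225;  u_247 = 468;  u_248 = 403
  u_249 = 304;  u_250 = 1005
u_251 = 871·1005 + 549·304 + 434·403 = 299
u_252 = 871·299 + 549·1005 + 434·304 = 695

695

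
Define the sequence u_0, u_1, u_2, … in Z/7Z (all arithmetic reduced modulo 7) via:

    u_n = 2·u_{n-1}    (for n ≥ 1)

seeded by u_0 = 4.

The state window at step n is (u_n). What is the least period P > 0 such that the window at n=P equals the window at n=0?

n=0: window = (4)
n=1: window = (1)
n=2: window = (2)
n=3: window = (4)
window at n=3 equals window at n=0 → period = 3

3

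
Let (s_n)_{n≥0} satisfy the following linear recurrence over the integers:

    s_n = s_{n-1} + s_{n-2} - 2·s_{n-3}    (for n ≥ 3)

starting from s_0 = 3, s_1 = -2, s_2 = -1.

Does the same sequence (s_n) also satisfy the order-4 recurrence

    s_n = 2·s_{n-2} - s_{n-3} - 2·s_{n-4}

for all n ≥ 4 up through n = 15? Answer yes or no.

yes

Terms s_0..s_15: 3, -2, -1, -9, -6, -13, -1, -2, 23, 23, 50, 27, 31, -42, -65, -169
n=4: candidate gives -6, actual s_4 = -6 ✓
n=5: candidate gives -13, actual s_5 = -13 ✓
n=6: candidate gives -1, actual s_6 = -1 ✓
n=7: candidate gives -2, actual s_7 = -2 ✓
n=8: candidate gives 23, actual s_8 = 23 ✓
n=9: candidate gives 23, actual s_9 = 23 ✓
n=10: candidate gives 50, actual s_10 = 50 ✓
n=11: candidate gives 27, actual s_11 = 27 ✓
n=12: candidate gives 31, actual s_12 = 31 ✓
n=13: candidate gives -42, actual s_13 = -42 ✓
n=14: candidate gives -65, actual s_14 = -65 ✓
n=15: candidate gives -169, actual s_15 = -169 ✓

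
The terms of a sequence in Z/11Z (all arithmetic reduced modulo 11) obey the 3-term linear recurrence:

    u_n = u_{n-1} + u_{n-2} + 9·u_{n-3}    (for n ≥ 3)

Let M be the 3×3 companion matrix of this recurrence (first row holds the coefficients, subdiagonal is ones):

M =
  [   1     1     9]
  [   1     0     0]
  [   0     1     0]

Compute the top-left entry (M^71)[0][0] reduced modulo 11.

(M^71)[0][0] is the top entry after applying M 71 times to the unit state (1, 0, 0). Equivalently it is h_{73} for the auxiliary sequence (h_n) obeying the same recurrence with h_2 = 1 and h_i = 0 for 0 ≤ i < 2:
h_3 = 1·1 + 1·0 + 9·0 = 1
h_4 = 1·1 + 1·1 + 9·0 = 2
h_5 = 1·2 + 1·1 + 9·1 = 1
h_6 = 1·1 + 1·2 + 9·1 = 1
h_7 = 1·1 + 1·1 + 9·2 = 9
h_8 = 1·9 + 1·1 + 9·1 = 8
h_9 = 1·8 + 1·9 + 9·1 = 4
h_10 = 1·4 + 1·8 + 9·9 = 5
h_11 = 1·5 + 1·4 + 9·8 = 4
h_12 = 1·4 + 1·5 + 9·4 = 1
h_13 = 1·1 + 1·4 + 9·5 = 6
h_14 = 1·6 + 1·1 + 9·4 = 10
h_15 = 1·10 + 1·6 + 9·1 = 3
h_16 = 1·3 + 1·10 + 9·6 = 1
h_17 = 1·1 + 1·3 + 9·10 = 6
h_18 = 1·6 + 1·1 + 9·3 = 1
h_19 = 1·1 + 1·6 + 9·1 = 5
h_20 = 1·5 + 1·1 + 9·6 = 5
h_21 = 1·5 + 1·5 + 9·1 = 8
h_22 = 1·8 + 1·5 + 9·5 = 3
h_23 = 1·3 + 1·8 + 9·5 = 1
h_24 = 1·1 + 1·3 + 9·8 = 10
h_25 = 1·10 + 1·1 + 9·3 = 5
h_26 = 1·5 + 1·10 + 9·1 = 2
h_27 = 1·2 + 1·5 + 9·10 = 9
h_28 = 1·9 + 1·2 + 9·5 = 1
h_29 = 1·1 + 1·9 + 9·2 = 6
h_30 = 1·6 + 1·1 + 9·9 = 0
h_31 = 1·0 + 1·6 + 9·1 = 4
h_32 = 1·4 + 1·0 + 9·6 = 3
h_33 = 1·3 + 1·4 + 9·0 = 7
h_34 = 1·7 + 1·3 + 9·4 = 2
h_35 = 1·2 + 1·7 + 9·3 = 3
h_36 = 1·3 + 1·2 + 9·7 = 2
h_37 = 1·2 + 1·3 + 9·2 = 1
h_38 = 1·1 + 1·2 + 9·3 = 8
h_39 = 1·8 + 1·1 + 9·2 = 5
h_40 = 1·5 + 1·8 + 9·1 = 0
h_41 = 1·0 + 1·5 + 9·8 = 0
h_42 = 1·0 + 1·0 + 9·5 = 1
h_43 = 1·1 + 1·0 + 9·0 = 1
h_44 = 1·1 + 1·1 + 9·0 = 2
h_45 = 1·2 + 1·1 + 9·1 = 1
h_46 = 1·1 + 1·2 + 9·1 = 1
h_47 = 1·1 + 1·1 + 9·2 = 9
h_48 = 1·9 + 1·1 + 9·1 = 8
h_49 = 1·8 + 1·9 + 9·1 = 4
h_50 = 1·4 + 1·8 + 9·9 = 5
h_51 = 1·5 + 1·4 + 9·8 = 4
h_52 = 1·4 + 1·5 + 9·4 = 1
h_53 = 1·1 + 1·4 + 9·5 = 6
h_54 = 1·6 + 1·1 + 9·4 = 10
h_55 = 1·10 + 1·6 + 9·1 = 3
h_56 = 1·3 + 1·10 + 9·6 = 1
h_57 = 1·1 + 1·3 + 9·10 = 6
h_58 = 1·6 + 1·1 + 9·3 = 1
h_59 = 1·1 + 1·6 + 9·1 = 5
h_60 = 1·5 + 1·1 + 9·6 = 5
h_61 = 1·5 + 1·5 + 9·1 = 8
h_62 = 1·8 + 1·5 + 9·5 = 3
h_63 = 1·3 + 1·8 + 9·5 = 1
h_64 = 1·1 + 1·3 + 9·8 = 10
h_65 = 1·10 + 1·1 + 9·3 = 5
h_66 = 1·5 + 1·10 + 9·1 = 2
h_67 = 1·2 + 1·5 + 9·10 = 9
h_68 = 1·9 + 1·2 + 9·5 = 1
h_69 = 1·1 + 1·9 + 9·2 = 6
h_70 = 1·6 + 1·1 + 9·9 = 0
h_71 = 1·0 + 1·6 + 9·1 = 4
h_72 = 1·4 + 1·0 + 9·6 = 3
h_73 = 1·3 + 1·4 + 9·0 = 7

7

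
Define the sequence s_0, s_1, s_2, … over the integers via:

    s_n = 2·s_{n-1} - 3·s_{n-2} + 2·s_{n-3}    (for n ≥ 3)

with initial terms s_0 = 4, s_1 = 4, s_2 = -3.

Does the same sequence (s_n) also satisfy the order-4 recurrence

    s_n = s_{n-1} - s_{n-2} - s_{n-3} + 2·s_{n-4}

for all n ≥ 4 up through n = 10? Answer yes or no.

yes

Terms s_0..s_10: 4, 4, -3, -10, -3, 18, 25, -10, -59, -38, 81
n=4: candidate gives -3, actual s_4 = -3 ✓
n=5: candidate gives 18, actual s_5 = 18 ✓
n=6: candidate gives 25, actual s_6 = 25 ✓
n=7: candidate gives -10, actual s_7 = -10 ✓
n=8: candidate gives -59, actual s_8 = -59 ✓
n=9: candidate gives -38, actual s_9 = -38 ✓
n=10: candidate gives 81, actual s_10 = 81 ✓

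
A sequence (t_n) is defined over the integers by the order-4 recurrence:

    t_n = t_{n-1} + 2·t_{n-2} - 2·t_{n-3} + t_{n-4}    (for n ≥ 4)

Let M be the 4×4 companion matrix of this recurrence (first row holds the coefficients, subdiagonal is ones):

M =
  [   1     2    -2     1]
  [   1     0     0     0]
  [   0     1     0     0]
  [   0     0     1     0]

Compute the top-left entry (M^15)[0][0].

1993

(M^15)[0][0] is the top entry after applying M 15 times to the unit state (1, 0, 0, 0). Equivalently it is h_{18} for the auxiliary sequence (h_n) obeying the same recurrence with h_3 = 1 and h_i = 0 for 0 ≤ i < 3:
h_4 = 1·1 + 2·0 + -2·0 + 1·0 = 1
h_5 = 1·1 + 2·1 + -2·0 + 1·0 = 3
h_6 = 1·3 + 2·1 + -2·1 + 1·0 = 3
h_7 = 1·3 + 2·3 + -2·1 + 1·1 = 8
h_8 = 1·8 + 2·3 + -2·3 + 1·1 = 9
h_9 = 1·9 + 2·8 + -2·3 + 1·3 = 22
h_10 = 1·22 + 2·9 + -2·8 + 1·3 = 27
h_11 = 1·27 + 2·22 + -2·9 + 1·8 = 61
h_12 = 1·61 + 2·27 + -2·22 + 1·9 = 80
h_13 = 1·80 + 2·61 + -2·27 + 1·22 = 170
h_14 = 1·170 + 2·80 + -2·61 + 1·27 = 235
h_15 = 1·235 + 2·170 + -2·80 + 1·61 = 476
h_16 = 1·476 + 2·235 + -2·170 + 1·80 = 686
h_17 = 1·686 + 2·476 + -2·235 + 1·170 = 1338
h_18 = 1·1338 + 2·686 + -2·476 + 1·235 = 1993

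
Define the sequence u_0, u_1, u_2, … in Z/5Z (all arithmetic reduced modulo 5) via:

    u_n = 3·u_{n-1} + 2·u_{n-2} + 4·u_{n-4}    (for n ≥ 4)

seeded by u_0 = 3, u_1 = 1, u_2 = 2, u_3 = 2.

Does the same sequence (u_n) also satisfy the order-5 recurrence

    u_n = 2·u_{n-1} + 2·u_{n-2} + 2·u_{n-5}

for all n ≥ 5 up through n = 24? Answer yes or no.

Terms u_0..u_24: 3, 1, 2, 2, 2, 4, 4, 3, 0, 2, 2, 2, 0, 2, 4, 4, 0, 1, 4, 0, 3, 3, 1, 4, 1
n=5: candidate gives 4, actual u_5 = 4 ✓
n=6: candidate gives 4, actual u_6 = 4 ✓
n=7: candidate gives 0, actual u_7 = 3 ✗

no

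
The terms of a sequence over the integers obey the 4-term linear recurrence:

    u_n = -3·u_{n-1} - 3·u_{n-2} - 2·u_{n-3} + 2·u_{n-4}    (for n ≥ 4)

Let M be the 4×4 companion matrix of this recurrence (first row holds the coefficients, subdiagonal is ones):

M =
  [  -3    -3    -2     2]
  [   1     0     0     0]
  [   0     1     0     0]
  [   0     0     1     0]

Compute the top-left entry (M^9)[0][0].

-1403

(M^9)[0][0] is the top entry after applying M 9 times to the unit state (1, 0, 0, 0). Equivalently it is h_{12} for the auxiliary sequence (h_n) obeying the same recurrence with h_3 = 1 and h_i = 0 for 0 ≤ i < 3:
h_4 = -3·1 + -3·0 + -2·0 + 2·0 = -3
h_5 = -3·-3 + -3·1 + -2·0 + 2·0 = 6
h_6 = -3·6 + -3·-3 + -2·1 + 2·0 = -11
h_7 = -3·-11 + -3·6 + -2·-3 + 2·1 = 23
h_8 = -3·23 + -3·-11 + -2·6 + 2·-3 = -54
h_9 = -3·-54 + -3·23 + -2·-11 + 2·6 = 127
h_10 = -3·127 + -3·-54 + -2·23 + 2·-11 = -287
h_11 = -3·-287 + -3·127 + -2·-54 + 2·23 = 634
h_12 = -3·634 + -3·-287 + -2·127 + 2·-54 = -1403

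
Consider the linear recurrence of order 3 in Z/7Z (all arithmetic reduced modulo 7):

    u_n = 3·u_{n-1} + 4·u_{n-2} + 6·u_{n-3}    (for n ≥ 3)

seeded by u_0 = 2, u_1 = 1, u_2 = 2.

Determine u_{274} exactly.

5

u_3 = 3·2 + 4·1 + 6·2 = 1
u_4 = 3·1 + 4·2 + 6·1 = 3
u_5 = 3·3 + 4·1 + 6·2 = 4
u_6 = 3·4 + 4·3 + 6·1 = 2
u_7 = 3·2 + 4·4 + 6·3 = 5
u_8 = 3·5 + 4·2 + 6·4 = 5
u_9 = 3·5 + 4·5 + 6·2 = 5
u_10 = 3·5 + 4·5 + 6·5 = 2
u_11 = 3·2 + 4·5 + 6·5 = 0
u_12 = 3·0 + 4·2 + 6·5 = 3
u_13 = 3·3 + 4·0 + 6·2 = 0
u_14 = 3·0 + 4·3 + 6·0 = 5
u_15 = 3·5 + 4·0 + 6·3 = 5
u_16 = 3·5 + 4·5 + 6·0 = 0
u_17 = 3·0 + 4·5 + 6·5 = 1
u_18 = 3·1 + 4·0 + 6·5 = 5
u_19 = 3·5 + 4·1 + 6·0 = 5
u_20 = 3·5 + 4·5 + 6·1 = 6
u_21 = 3·6 + 4·5 + 6·5 = 5
u_22 = 3·5 + 4·6 + 6·5 = 6
u_23 = 3·6 + 4·5 + 6·6 = 4
u_24 = 3·4 + 4·6 + 6·5 = 3
u_25 = 3·3 + 4·4 + 6·6 = 5
u_26 = 3·5 + 4·3 + 6·4 = 2
u_27 = 3·2 + 4·5 + 6·3 = 2
u_28 = 3·2 + 4·2 + 6·5 = 2
u_29 = 3·2 + 4·2 + 6·2 = 5
u_30 = 3·5 + 4·2 + 6·2 = 0
u_31 = 3·0 + 4·5 + 6·2 = 4
u_32 = 3·4 + 4·0 + 6·5 = 0
u_33 = 3·0 + 4·4 + 6·0 = 2
u_34 = 3·2 + 4·0 + 6·4 = 2
u_35 = 3·2 + 4·2 + 6·0 = 0
u_36 = 3·0 + 4·2 + 6·2 = 6
u_37 = 3·6 + 4·0 + 6·2 = 2
u_38 = 3·2 + 4·6 + 6·0 = 2
u_39 = 3·2 + 4·2 + 6·6 = 1
u_40 = 3·1 + 4·2 + 6·2 = 2
(u_38, u_39, u_40) = (2, 1, 2) = (u_0, u_1, u_2), so the sequence has period 38.
274 ≡ 8 (mod 38), hence u_274 = u_8 = 5.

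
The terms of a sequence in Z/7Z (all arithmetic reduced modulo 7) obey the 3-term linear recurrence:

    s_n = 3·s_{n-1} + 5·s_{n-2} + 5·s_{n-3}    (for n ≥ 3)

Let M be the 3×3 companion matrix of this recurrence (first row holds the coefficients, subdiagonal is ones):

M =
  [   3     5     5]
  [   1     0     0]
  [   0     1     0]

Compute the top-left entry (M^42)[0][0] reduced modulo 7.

2

(M^42)[0][0] is the top entry after applying M 42 times to the unit state (1, 0, 0). Equivalently it is h_{44} for the auxiliary sequence (h_n) obeying the same recurrence with h_2 = 1 and h_i = 0 for 0 ≤ i < 2:
h_3 = 3·1 + 5·0 + 5·0 = 3
h_4 = 3·3 + 5·1 + 5·0 = 0
h_5 = 3·0 + 5·3 + 5·1 = 6
h_6 = 3·6 + 5·0 + 5·3 = 5
h_7 = 3·5 + 5·6 + 5·0 = 3
h_8 = 3·3 + 5·5 + 5·6 = 1
h_9 = 3·1 + 5·3 + 5·5 = 1
h_10 = 3·1 + 5·1 + 5·3 = 2
h_11 = 3·2 + 5·1 + 5·1 = 2
h_12 = 3·2 + 5·2 + 5·1 = 0
h_13 = 3·0 + 5·2 + 5·2 = 6
h_14 = 3·6 + 5·0 + 5·2 = 0
h_15 = 3·0 + 5·6 + 5·0 = 2
h_16 = 3·2 + 5·0 + 5·6 = 1
h_17 = 3·1 + 5·2 + 5·0 = 6
h_18 = 3·6 + 5·1 + 5·2 = 5
h_19 = 3·5 + 5·6 + 5·1 = 1
h_20 = 3·1 + 5·5 + 5·6 = 2
h_21 = 3·2 + 5·1 + 5·5 = 1
h_22 = 3·1 + 5·2 + 5·1 = 4
h_23 = 3·4 + 5·1 + 5·2 = 6
h_24 = 3·6 + 5·4 + 5·1 = 1
h_25 = 3·1 + 5·6 + 5·4 = 4
h_26 = 3·4 + 5·1 + 5·6 = 5
h_27 = 3·5 + 5·4 + 5·1 = 5
h_28 = 3·5 + 5·5 + 5·4 = 4
h_29 = 3·4 + 5·5 + 5·5 = 6
h_30 = 3·6 + 5·4 + 5·5 = 0
h_31 = 3·0 + 5·6 + 5·4 = 1
h_32 = 3·1 + 5·0 + 5·6 = 5
h_33 = 3·5 + 5·1 + 5·0 = 6
h_34 = 3·6 + 5·5 + 5·1 = 6
h_35 = 3·6 + 5·6 + 5·5 = 3
h_36 = 3·3 + 5·6 + 5·6 = 6
h_37 = 3·6 + 5·3 + 5·6 = 0
h_38 = 3·0 + 5·6 + 5·3 = 3
h_39 = 3·3 + 5·0 + 5·6 = 4
h_40 = 3·4 + 5·3 + 5·0 = 6
h_41 = 3·6 + 5·4 + 5·3 = 4
h_42 = 3·4 + 5·6 + 5·4 = 6
h_43 = 3·6 + 5·4 + 5·6 = 5
h_44 = 3·5 + 5·6 + 5·4 = 2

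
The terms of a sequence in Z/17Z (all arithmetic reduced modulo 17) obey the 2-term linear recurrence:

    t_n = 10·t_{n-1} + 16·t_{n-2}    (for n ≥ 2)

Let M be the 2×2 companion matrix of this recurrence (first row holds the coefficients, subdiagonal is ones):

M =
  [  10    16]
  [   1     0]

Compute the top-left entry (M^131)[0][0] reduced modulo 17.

(M^131)[0][0] is the top entry after applying M 131 times to the unit state (1, 0). Equivalently it is h_{132} for the auxiliary sequence (h_n) obeying the same recurrence with h_1 = 1 and h_i = 0 for 0 ≤ i < 1:
h_2 = 10·1 + 16·0 = 10
h_3 = 10·10 + 16·1 = 14
h_4 = 10·14 + 16·10 = 11
h_5 = 10·11 + 16·14 = 11
h_6 = 10·11 + 16·11 = 14
h_7 = 10·14 + 16·11 = 10
h_8 = 10·10 + 16·14 = 1
h_9 = 10·1 + 16·10 = 0
h_10 = 10·0 + 16·1 = 16
h_11 = 10·16 + 16·0 = 7
h_12 = 10·7 + 16·16 = 3
h_13 = 10·3 + 16·7 = 6
h_14 = 10·6 + 16·3 = 6
h_15 = 10·6 + 16·6 = 3
h_16 = 10·3 + 16·6 = 7
h_17 = 10·7 + 16·3 = 16
h_18 = 10·16 + 16·7 = 0
h_19 = 10·0 + 16·16 = 1
(h_18, h_19) = (0, 1) = (h_0, h_1), so the sequence has period 18.
132 ≡ 6 (mod 18), hence h_132 = h_6 = 14.

14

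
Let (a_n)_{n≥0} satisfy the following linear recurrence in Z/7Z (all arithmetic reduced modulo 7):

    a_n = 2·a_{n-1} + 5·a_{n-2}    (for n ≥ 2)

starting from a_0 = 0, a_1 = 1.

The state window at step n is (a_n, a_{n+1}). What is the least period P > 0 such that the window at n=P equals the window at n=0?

n=0: window = (0, 1)
n=1: window = (1, 2)
n=2: window = (2, 2)
n=3: window = (2, 0)
n=4: window = (0, 3)
n=5: window = (3, 6)
n=6: window = (6, 6)
n=7: window = (6, 0)
n=8: window = (0, 2)
n=9: window = (2, 4)
n=10: window = (4, 4)
n=11: window = (4, 0)
n=12: window = (0, 6)
n=13: window = (6, 5)
n=14: window = (5, 5)
n=15: window = (5, 0)
n=16: window = (0, 4)
n=17: window = (4, 1)
n=18: window = (1, 1)
n=19: window = (1, 0)
n=20: window = (0, 5)
n=21: window = (5, 3)
n=22: window = (3, 3)
n=23: window = (3, 0)
n=24: window = (0, 1)
window at n=24 equals window at n=0 → period = 24

24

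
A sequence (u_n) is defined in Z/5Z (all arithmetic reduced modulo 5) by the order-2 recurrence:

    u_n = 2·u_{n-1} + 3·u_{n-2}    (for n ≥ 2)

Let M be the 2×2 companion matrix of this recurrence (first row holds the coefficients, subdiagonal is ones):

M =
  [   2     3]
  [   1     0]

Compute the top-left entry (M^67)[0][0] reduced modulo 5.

0

(M^67)[0][0] is the top entry after applying M 67 times to the unit state (1, 0). Equivalently it is h_{68} for the auxiliary sequence (h_n) obeying the same recurrence with h_1 = 1 and h_i = 0 for 0 ≤ i < 1:
h_2 = 2·1 + 3·0 = 2
h_3 = 2·2 + 3·1 = 2
h_4 = 2·2 + 3·2 = 0
h_5 = 2·0 + 3·2 = 1
(h_4, h_5) = (0, 1) = (h_0, h_1), so the sequence has period 4.
68 ≡ 0 (mod 4), hence h_68 = h_0 = 0.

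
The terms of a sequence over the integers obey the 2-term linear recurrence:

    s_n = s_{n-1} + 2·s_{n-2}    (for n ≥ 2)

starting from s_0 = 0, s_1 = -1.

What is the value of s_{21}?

-699051

s_2 = 1·-1 + 2·0 = -1
s_3 = 1·-1 + 2·-1 = -3
s_4 = 1·-3 + 2·-1 = -5
s_5 = 1·-5 + 2·-3 = -11
s_6 = 1·-11 + 2·-5 = -21
s_7 = 1·-21 + 2·-11 = -43
s_8 = 1·-43 + 2·-21 = -85
s_9 = 1·-85 + 2·-43 = -171
s_10 = 1·-171 + 2·-85 = -341
s_11 = 1·-341 + 2·-171 = -683
s_12 = 1·-683 + 2·-341 = -1365
s_13 = 1·-1365 + 2·-683 = -2731
s_14 = 1·-2731 + 2·-1365 = -5461
s_15 = 1·-5461 + 2·-2731 = -10923
s_16 = 1·-10923 + 2·-5461 = -21845
s_17 = 1·-21845 + 2·-10923 = -43691
s_18 = 1·-43691 + 2·-21845 = -87381
s_19 = 1·-87381 + 2·-43691 = -174763
s_20 = 1·-174763 + 2·-87381 = -349525
s_21 = 1·-349525 + 2·-174763 = -699051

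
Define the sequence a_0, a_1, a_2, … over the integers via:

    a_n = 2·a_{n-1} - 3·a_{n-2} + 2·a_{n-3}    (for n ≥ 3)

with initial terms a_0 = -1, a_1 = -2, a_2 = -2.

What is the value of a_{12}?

a_3 = 2·-2 + -3·-2 + 2·-1 = 0
a_4 = 2·0 + -3·-2 + 2·-2 = 2
a_5 = 2·2 + -3·0 + 2·-2 = 0
a_6 = 2·0 + -3·2 + 2·0 = -6
a_7 = 2·-6 + -3·0 + 2·2 = -8
a_8 = 2·-8 + -3·-6 + 2·0 = 2
a_9 = 2·2 + -3·-8 + 2·-6 = 16
a_10 = 2·16 + -3·2 + 2·-8 = 10
a_11 = 2·10 + -3·16 + 2·2 = -24
a_12 = 2·-24 + -3·10 + 2·16 = -46

-46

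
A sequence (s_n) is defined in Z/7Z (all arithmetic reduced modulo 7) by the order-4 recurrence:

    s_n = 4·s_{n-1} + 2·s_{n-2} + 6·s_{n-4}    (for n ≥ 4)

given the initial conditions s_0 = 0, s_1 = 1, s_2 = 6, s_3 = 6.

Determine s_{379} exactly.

6

s_4 = 4·6 + 2·6 + 0·1 + 6·0 = 1
s_5 = 4·1 + 2·6 + 0·6 + 6·1 = 1
s_6 = 4·1 + 2·1 + 0·6 + 6·6 = 0
s_7 = 4·0 + 2·1 + 0·1 + 6·6 = 3
s_8 = 4·3 + 2·0 + 0·1 + 6·1 = 4
s_9 = 4·4 + 2·3 + 0·0 + 6·1 = 0
s_10 = 4·0 + 2·4 + 0·3 + 6·0 = 1
s_11 = 4·1 + 2·0 + 0·4 + 6·3 = 1
s_12 = 4·1 + 2·1 + 0·0 + 6·4 = 2
s_13 = 4·2 + 2·1 + 0·1 + 6·0 = 3
s_14 = 4·3 + 2·2 + 0·1 + 6·1 = 1
s_15 = 4·1 + 2·3 + 0·2 + 6·1 = 2
s_16 = 4·2 + 2·1 + 0·3 + 6·2 = 1
s_17 = 4·1 + 2·2 + 0·1 + 6·3 = 5
s_18 = 4·5 + 2·1 + 0·2 + 6·1 = 0
s_19 = 4·0 + 2·5 + 0·1 + 6·2 = 1
s_20 = 4·1 + 2·0 + 0·5 + 6·1 = 3
s_21 = 4·3 + 2·1 + 0·0 + 6·5 = 2
s_22 = 4·2 + 2·3 + 0·1 + 6·0 = 0
s_23 = 4·0 + 2·2 + 0·3 + 6·1 = 3
s_24 = 4·3 + 2·0 + 0·2 + 6·3 = 2
s_25 = 4·2 + 2·3 + 0·0 + 6·2 = 5
s_26 = 4·5 + 2·2 + 0·3 + 6·0 = 3
s_27 = 4·3 + 2·5 + 0·2 + 6·3 = 5
s_28 = 4·5 + 2·3 + 0·5 + 6·2 = 3
s_29 = 4·3 + 2·5 + 0·3 + 6·5 = 3
s_30 = 4·3 + 2·3 + 0·5 + 6·3 = 1
s_31 = 4·1 + 2·3 + 0·3 + 6·5 = 5
s_32 = 4·5 + 2·1 + 0·3 + 6·3 = 5
s_33 = 4·5 + 2·5 + 0·1 + 6·3 = 6
s_34 = 4·6 + 2·5 + 0·5 + 6·1 = 5
s_35 = 4·5 + 2·6 + 0·5 + 6·5 = 6
s_36 = 4·6 + 2·5 + 0·6 + 6·5 = 1
s_37 = 4·1 + 2·6 + 0·5 + 6·6 = 3
s_38 = 4·3 + 2·1 + 0·6 + 6·5 = 2
s_39 = 4·2 + 2·3 + 0·1 + 6·6 = 1
s_40 = 4·1 + 2·2 + 0·3 + 6·1 = 0
s_41 = 4·0 + 2·1 + 0·2 + 6·3 = 6
s_42 = 4·6 + 2·0 + 0·1 + 6·2 = 1
s_43 = 4·1 + 2·6 + 0·0 + 6·1 = 1
s_44 = 4·1 + 2·1 + 0·6 + 6·0 = 6
s_45 = 4·6 + 2·1 + 0·1 + 6·6 = 6
s_46 = 4·6 + 2·6 + 0·1 + 6·1 = 0
s_47 = 4·0 + 2·6 + 0·6 + 6·1 = 4
s_48 = 4·4 + 2·0 + 0·6 + 6·6 = 3
s_49 = 4·3 + 2·4 + 0·0 + 6·6 = 0
s_50 = 4·0 + 2·3 + 0·4 + 6·0 = 6
s_51 = 4·6 + 2·0 + 0·3 + 6·4 = 6
s_52 = 4·6 + 2·6 + 0·0 + 6·3 = 5
s_53 = 4·5 + 2·6 + 0·6 + 6·0 = 4
s_54 = 4·4 + 2·5 + 0·6 + 6·6 = 6
s_55 = 4·6 + 2·4 + 0·5 + 6·6 = 5
s_56 = 4·5 + 2·6 + 0·4 + 6·5 = 6
s_57 = 4·6 + 2·5 + 0·6 + 6·4 = 2
s_58 = 4·2 + 2·6 + 0·5 + 6·6 = 0
s_59 = 4·0 + 2·2 + 0·6 + 6·5 = 6
s_60 = 4·6 + 2·0 + 0·2 + 6·6 = 4
s_61 = 4·4 + 2·6 + 0·0 + 6·2 = 5
s_62 = 4·5 + 2·4 + 0·6 + 6·0 = 0
s_63 = 4·0 + 2·5 + 0·4 + 6·6 = 4
s_64 = 4·4 + 2·0 + 0·5 + 6·4 = 5
s_65 = 4·5 + 2·4 + 0·0 + 6·5 = 2
s_66 = 4·2 + 2·5 + 0·4 + 6·0 = 4
s_67 = 4·4 + 2·2 + 0·5 + 6·4 = 2
s_68 = 4·2 + 2·4 + 0·2 + 6·5 = 4
s_69 = 4·4 + 2·2 + 0·4 + 6·2 = 4
s_70 = 4·4 + 2·4 + 0·2 + 6·4 = 6
s_71 = 4·6 + 2·4 + 0·4 + 6·2 = 2
s_72 = 4·2 + 2·6 + 0·4 + 6·4 = 2
s_73 = 4·2 + 2·2 + 0·6 + 6·4 = 1
s_74 = 4·1 + 2·2 + 0·2 + 6·6 = 2
s_75 = 4·2 + 2·1 + 0·2 + 6·2 = 1
s_76 = 4·1 + 2·2 + 0·1 + 6·2 = 6
s_77 = 4·6 + 2·1 + 0·2 + 6·1 = 4
s_78 = 4·4 + 2·6 + 0·1 + 6·2 = 5
s_79 = 4·5 + 2·4 + 0·6 + 6·1 = 6
s_80 = 4·6 + 2·5 + 0·4 + 6·6 = 0
s_81 = 4·0 + 2·6 + 0·5 + 6·4 = 1
s_82 = 4·1 + 2·0 + 0·6 + 6·5 = 6
s_83 = 4·6 + 2·1 + 0·0 + 6·6 = 6
(s_80, s_81, s_82, s_83) = (0, 1, 6, 6) = (s_0, s_1, s_2, s_3), so the sequence has period 80.
379 ≡ 59 (mod 80), hence s_379 = s_59 = 6.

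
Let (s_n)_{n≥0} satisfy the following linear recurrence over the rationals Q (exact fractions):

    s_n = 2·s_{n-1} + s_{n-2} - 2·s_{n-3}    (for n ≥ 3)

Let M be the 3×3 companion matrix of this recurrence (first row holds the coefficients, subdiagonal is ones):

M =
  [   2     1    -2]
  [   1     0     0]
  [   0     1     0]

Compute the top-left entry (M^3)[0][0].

10

(M^3)[0][0] is the top entry after applying M 3 times to the unit state (1, 0, 0). Equivalently it is h_{5} for the auxiliary sequence (h_n) obeying the same recurrence with h_2 = 1 and h_i = 0 for 0 ≤ i < 2:
h_3 = 2·1 + 1·0 + -2·0 = 2
h_4 = 2·2 + 1·1 + -2·0 = 5
h_5 = 2·5 + 1·2 + -2·1 = 10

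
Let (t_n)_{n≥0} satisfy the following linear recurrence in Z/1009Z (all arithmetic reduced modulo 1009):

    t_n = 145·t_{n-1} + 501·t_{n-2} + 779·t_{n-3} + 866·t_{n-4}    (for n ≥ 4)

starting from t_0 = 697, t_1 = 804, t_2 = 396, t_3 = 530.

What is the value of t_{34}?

842

t_4 = 145·530 + 501·396 + 779·804 + 866·697 = 745
t_5 = 145·745 + 501·530 + 779·396 + 866·804 = 9
t_6 = 145·9 + 501·745 + 779·530 + 866·396 = 276
t_7 = 145·276 + 501·9 + 779·745 + 866·530 = 198
t_8 = 145·198 + 501·276 + 779·9 + 866·745 = 868
t_9 = 145·868 + 501·198 + 779·276 + 866·9 = 869
t_10 = 145·869 + 501·868 + 779·198 + 866·276 = 626
t_11 = 145·626 + 501·869 + 779·868 + 866·198 = 530
t_12 = 145·530 + 501·626 + 779·869 + 866·868 = 897
t_13 = 145·897 + 501·530 + 779·626 + 866·869 = 214
t_14 = 145·214 + 501·897 + 779·530 + 866·626 = 615
t_15 = 145·615 + 501·214 + 779·897 + 866·530 = 54
t_16 = 145·54 + 501·615 + 779·214 + 866·897 = 221
t_17 = 145·221 + 501·54 + 779·615 + 866·214 = 55
t_18 = 145·55 + 501·221 + 779·54 + 866·615 = 169
t_19 = 145·169 + 501·55 + 779·221 + 866·54 = 571
t_20 = 145·571 + 501·169 + 779·55 + 866·221 = 113
t_21 = 145·113 + 501·571 + 779·169 + 866·55 = 444
t_22 = 145·444 + 501·113 + 779·571 + 866·169 = 811
t_23 = 145·811 + 501·444 + 779·113 + 866·571 = 326
t_24 = 145·326 + 501·811 + 779·444 + 866·113 = 314
t_25 = 145·314 + 501·326 + 779·811 + 866·444 = 203
t_26 = 145·203 + 501·314 + 779·326 + 866·811 = 841
t_27 = 145·841 + 501·203 + 779·314 + 866·326 = 883
t_28 = 145·883 + 501·841 + 779·203 + 866·314 = 707
t_29 = 145·707 + 501·883 + 779·841 + 866·203 = 568
t_30 = 145·568 + 501·707 + 779·883 + 866·841 = 206
t_31 = 145·206 + 501·568 + 779·707 + 866·883 = 334
t_32 = 145·334 + 501·206 + 779·568 + 866·707 = 615
t_33 = 145·615 + 501·334 + 779·206 + 866·568 = 771
t_34 = 145·771 + 501·615 + 779·334 + 866·206 = 842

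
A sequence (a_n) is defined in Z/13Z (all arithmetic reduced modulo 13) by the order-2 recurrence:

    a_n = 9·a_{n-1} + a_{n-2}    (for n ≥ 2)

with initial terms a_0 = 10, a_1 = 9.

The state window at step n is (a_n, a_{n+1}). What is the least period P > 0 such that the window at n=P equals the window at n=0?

28

n=0: window = (10, 9)
n=1: window = (9, 0)
n=2: window = (0, 9)
n=3: window = (9, 3)
n=4: window = (3, 10)
n=5: window = (10, 2)
n=6: window = (2, 2)
n=7: window = (2, 7)
n=8: window = (7, 0)
n=9: window = (0, 7)
n=10: window = (7, 11)
n=11: window = (11, 2)
n=12: window = (2, 3)
n=13: window = (3, 3)
n=14: window = (3, 4)
n=15: window = (4, 0)
n=16: window = (0, 4)
n=17: window = (4, 10)
n=18: window = (10, 3)
n=19: window = (3, 11)
n=20: window = (11, 11)
n=21: window = (11, 6)
n=22: window = (6, 0)
n=23: window = (0, 6)
n=24: window = (6, 2)
n=25: window = (2, 11)
n=26: window = (11, 10)
n=27: window = (10, 10)
n=28: window = (10, 9)
window at n=28 equals window at n=0 → period = 28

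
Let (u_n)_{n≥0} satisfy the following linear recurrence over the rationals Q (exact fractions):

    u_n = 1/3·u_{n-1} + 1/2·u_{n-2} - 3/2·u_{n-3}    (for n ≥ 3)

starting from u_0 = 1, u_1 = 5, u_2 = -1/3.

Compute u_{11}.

745805/944784

u_3 = 1/3·-1/3 + 1/2·5 + -3/2·1 = 8/9
u_4 = 1/3·8/9 + 1/2·-1/3 + -3/2·5 = -199/27
u_5 = 1/3·-199/27 + 1/2·8/9 + -3/2·-1/3 = -245/162
u_6 = 1/3·-245/162 + 1/2·-199/27 + -3/2·8/9 = -1342/243
u_7 = 1/3·-1342/243 + 1/2·-245/162 + -3/2·-199/27 = 24665/2916
u_8 = 1/3·24665/2916 + 1/2·-1342/243 + -3/2·-245/162 = 10177/4374
u_9 = 1/3·10177/4374 + 1/2·24665/2916 + -3/2·-1342/243 = 697501/52488
u_10 = 1/3·697501/52488 + 1/2·10177/4374 + -3/2·24665/2916 = -558589/78732
u_11 = 1/3·-558589/78732 + 1/2·697501/52488 + -3/2·10177/4374 = 745805/944784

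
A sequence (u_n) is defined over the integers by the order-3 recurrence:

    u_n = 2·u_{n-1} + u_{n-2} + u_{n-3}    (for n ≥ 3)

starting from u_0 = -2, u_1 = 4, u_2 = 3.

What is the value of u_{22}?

u_3 = 2·3 + 1·4 + 1·-2 = 8
u_4 = 2·8 + 1·3 + 1·4 = 23
u_5 = 2·23 + 1·8 + 1·3 = 57
u_6 = 2·57 + 1·23 + 1·8 = 145
u_7 = 2·145 + 1·57 + 1·23 = 370
u_8 = 2·370 + 1·145 + 1·57 = 942
u_9 = 2·942 + 1·370 + 1·145 = 2399
u_10 = 2·2399 + 1·942 + 1·370 = 6110
u_11 = 2·6110 + 1·2399 + 1·942 = 15561
u_12 = 2·15561 + 1·6110 + 1·2399 = 39631
u_13 = 2·39631 + 1·15561 + 1·6110 = 100933
u_14 = 2·100933 + 1·39631 + 1·15561 = 257058
u_15 = 2·257058 + 1·100933 + 1·39631 = 654680
u_16 = 2·654680 + 1·257058 + 1·100933 = 1667351
u_17 = 2·1667351 + 1·654680 + 1·257058 = 4246440
u_18 = 2·4246440 + 1·1667351 + 1·654680 = 10814911
u_19 = 2·10814911 + 1·4246440 + 1·1667351 = 27543613
u_20 = 2·27543613 + 1·10814911 + 1·4246440 = 70148577
u_21 = 2·70148577 + 1·27543613 + 1·10814911 = 178655678
u_22 = 2·178655678 + 1·70148577 + 1·27543613 = 455003546

455003546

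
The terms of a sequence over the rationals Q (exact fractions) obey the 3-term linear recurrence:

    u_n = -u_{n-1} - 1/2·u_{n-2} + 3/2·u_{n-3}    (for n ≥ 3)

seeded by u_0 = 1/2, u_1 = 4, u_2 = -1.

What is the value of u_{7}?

u_3 = -1·-1 + -1/2·4 + 3/2·1/2 = -1/4
u_4 = -1·-1/4 + -1/2·-1 + 3/2·4 = 27/4
u_5 = -1·27/4 + -1/2·-1/4 + 3/2·-1 = -65/8
u_6 = -1·-65/8 + -1/2·27/4 + 3/2·-1/4 = 35/8
u_7 = -1·35/8 + -1/2·-65/8 + 3/2·27/4 = 157/16

157/16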